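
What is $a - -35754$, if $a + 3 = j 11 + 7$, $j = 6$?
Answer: $35824$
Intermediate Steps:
$a = 70$ ($a = -3 + \left(6 \cdot 11 + 7\right) = -3 + \left(66 + 7\right) = -3 + 73 = 70$)
$a - -35754 = 70 - -35754 = 70 + 35754 = 35824$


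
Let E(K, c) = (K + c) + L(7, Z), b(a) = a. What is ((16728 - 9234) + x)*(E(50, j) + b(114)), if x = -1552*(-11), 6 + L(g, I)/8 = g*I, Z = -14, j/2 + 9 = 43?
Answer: -14739600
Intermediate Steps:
j = 68 (j = -18 + 2*43 = -18 + 86 = 68)
L(g, I) = -48 + 8*I*g (L(g, I) = -48 + 8*(g*I) = -48 + 8*(I*g) = -48 + 8*I*g)
x = 17072
E(K, c) = -832 + K + c (E(K, c) = (K + c) + (-48 + 8*(-14)*7) = (K + c) + (-48 - 784) = (K + c) - 832 = -832 + K + c)
((16728 - 9234) + x)*(E(50, j) + b(114)) = ((16728 - 9234) + 17072)*((-832 + 50 + 68) + 114) = (7494 + 17072)*(-714 + 114) = 24566*(-600) = -14739600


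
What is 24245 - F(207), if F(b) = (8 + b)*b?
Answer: -20260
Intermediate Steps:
F(b) = b*(8 + b)
24245 - F(207) = 24245 - 207*(8 + 207) = 24245 - 207*215 = 24245 - 1*44505 = 24245 - 44505 = -20260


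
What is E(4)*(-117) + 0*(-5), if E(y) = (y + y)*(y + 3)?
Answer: -6552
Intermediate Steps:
E(y) = 2*y*(3 + y) (E(y) = (2*y)*(3 + y) = 2*y*(3 + y))
E(4)*(-117) + 0*(-5) = (2*4*(3 + 4))*(-117) + 0*(-5) = (2*4*7)*(-117) + 0 = 56*(-117) + 0 = -6552 + 0 = -6552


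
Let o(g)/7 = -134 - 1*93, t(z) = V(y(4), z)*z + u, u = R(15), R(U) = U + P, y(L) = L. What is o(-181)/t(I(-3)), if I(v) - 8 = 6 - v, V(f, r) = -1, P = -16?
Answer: 1589/18 ≈ 88.278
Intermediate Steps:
R(U) = -16 + U (R(U) = U - 16 = -16 + U)
I(v) = 14 - v (I(v) = 8 + (6 - v) = 14 - v)
u = -1 (u = -16 + 15 = -1)
t(z) = -1 - z (t(z) = -z - 1 = -1 - z)
o(g) = -1589 (o(g) = 7*(-134 - 1*93) = 7*(-134 - 93) = 7*(-227) = -1589)
o(-181)/t(I(-3)) = -1589/(-1 - (14 - 1*(-3))) = -1589/(-1 - (14 + 3)) = -1589/(-1 - 1*17) = -1589/(-1 - 17) = -1589/(-18) = -1589*(-1/18) = 1589/18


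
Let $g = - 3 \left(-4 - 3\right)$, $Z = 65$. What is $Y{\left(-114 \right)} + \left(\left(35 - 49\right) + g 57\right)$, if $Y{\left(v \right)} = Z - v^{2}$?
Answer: $-11748$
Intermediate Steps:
$g = 21$ ($g = \left(-3\right) \left(-7\right) = 21$)
$Y{\left(v \right)} = 65 - v^{2}$
$Y{\left(-114 \right)} + \left(\left(35 - 49\right) + g 57\right) = \left(65 - \left(-114\right)^{2}\right) + \left(\left(35 - 49\right) + 21 \cdot 57\right) = \left(65 - 12996\right) + \left(-14 + 1197\right) = \left(65 - 12996\right) + 1183 = -12931 + 1183 = -11748$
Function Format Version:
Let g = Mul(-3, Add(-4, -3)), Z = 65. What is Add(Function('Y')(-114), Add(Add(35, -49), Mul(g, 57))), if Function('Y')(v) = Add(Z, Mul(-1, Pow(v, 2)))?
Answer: -11748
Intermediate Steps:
g = 21 (g = Mul(-3, -7) = 21)
Function('Y')(v) = Add(65, Mul(-1, Pow(v, 2)))
Add(Function('Y')(-114), Add(Add(35, -49), Mul(g, 57))) = Add(Add(65, Mul(-1, Pow(-114, 2))), Add(Add(35, -49), Mul(21, 57))) = Add(Add(65, Mul(-1, 12996)), Add(-14, 1197)) = Add(Add(65, -12996), 1183) = Add(-12931, 1183) = -11748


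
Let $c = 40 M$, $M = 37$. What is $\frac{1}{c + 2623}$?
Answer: $\frac{1}{4103} \approx 0.00024372$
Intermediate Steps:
$c = 1480$ ($c = 40 \cdot 37 = 1480$)
$\frac{1}{c + 2623} = \frac{1}{1480 + 2623} = \frac{1}{4103}$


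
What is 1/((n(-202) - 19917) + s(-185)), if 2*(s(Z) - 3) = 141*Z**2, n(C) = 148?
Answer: 2/4786193 ≈ 4.1787e-7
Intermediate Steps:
s(Z) = 3 + 141*Z**2/2 (s(Z) = 3 + (141*Z**2)/2 = 3 + 141*Z**2/2)
1/((n(-202) - 19917) + s(-185)) = 1/((148 - 19917) + (3 + (141/2)*(-185)**2)) = 1/(-19769 + (3 + (141/2)*34225)) = 1/(-19769 + (3 + 4825725/2)) = 1/(-19769 + 4825731/2) = 1/(4786193/2) = 2/4786193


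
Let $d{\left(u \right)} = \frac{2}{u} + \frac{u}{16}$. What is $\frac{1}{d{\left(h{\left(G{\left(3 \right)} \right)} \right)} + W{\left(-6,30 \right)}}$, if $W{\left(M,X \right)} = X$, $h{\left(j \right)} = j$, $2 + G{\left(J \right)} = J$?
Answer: $\frac{16}{513} \approx 0.031189$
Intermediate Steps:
$G{\left(J \right)} = -2 + J$
$d{\left(u \right)} = \frac{2}{u} + \frac{u}{16}$ ($d{\left(u \right)} = \frac{2}{u} + u \frac{1}{16} = \frac{2}{u} + \frac{u}{16}$)
$\frac{1}{d{\left(h{\left(G{\left(3 \right)} \right)} \right)} + W{\left(-6,30 \right)}} = \frac{1}{\left(\frac{2}{-2 + 3} + \frac{-2 + 3}{16}\right) + 30} = \frac{1}{\left(\frac{2}{1} + \frac{1}{16} \cdot 1\right) + 30} = \frac{1}{\left(2 \cdot 1 + \frac{1}{16}\right) + 30} = \frac{1}{\left(2 + \frac{1}{16}\right) + 30} = \frac{1}{\frac{33}{16} + 30} = \frac{1}{\frac{513}{16}} = \frac{16}{513}$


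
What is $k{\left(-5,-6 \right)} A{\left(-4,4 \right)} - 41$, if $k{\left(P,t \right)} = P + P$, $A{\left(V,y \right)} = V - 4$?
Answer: $39$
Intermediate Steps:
$A{\left(V,y \right)} = -4 + V$ ($A{\left(V,y \right)} = V - 4 = -4 + V$)
$k{\left(P,t \right)} = 2 P$
$k{\left(-5,-6 \right)} A{\left(-4,4 \right)} - 41 = 2 \left(-5\right) \left(-4 - 4\right) - 41 = \left(-10\right) \left(-8\right) - 41 = 80 - 41 = 39$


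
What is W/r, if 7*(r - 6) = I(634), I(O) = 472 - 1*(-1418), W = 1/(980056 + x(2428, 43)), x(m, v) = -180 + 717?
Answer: 1/270643668 ≈ 3.6949e-9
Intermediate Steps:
x(m, v) = 537
W = 1/980593 (W = 1/(980056 + 537) = 1/980593 ≈ 1.0198e-6)
I(O) = 1890 (I(O) = 472 + 1418 = 1890)
r = 276 (r = 6 + (⅐)*1890 = 6 + 270 = 276)
W/r = (1/980593)/276 = (1/980593)*(1/276) = 1/270643668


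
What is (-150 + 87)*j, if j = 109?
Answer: -6867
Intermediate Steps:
(-150 + 87)*j = (-150 + 87)*109 = -63*109 = -6867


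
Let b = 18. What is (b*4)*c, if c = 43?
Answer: 3096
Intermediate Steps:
(b*4)*c = (18*4)*43 = 72*43 = 3096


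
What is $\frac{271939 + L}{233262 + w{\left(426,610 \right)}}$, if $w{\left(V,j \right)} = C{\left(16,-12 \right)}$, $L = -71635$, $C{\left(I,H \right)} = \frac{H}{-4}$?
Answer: $\frac{66768}{77755} \approx 0.8587$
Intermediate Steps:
$C{\left(I,H \right)} = - \frac{H}{4}$ ($C{\left(I,H \right)} = H \left(- \frac{1}{4}\right) = - \frac{H}{4}$)
$w{\left(V,j \right)} = 3$ ($w{\left(V,j \right)} = \left(- \frac{1}{4}\right) \left(-12\right) = 3$)
$\frac{271939 + L}{233262 + w{\left(426,610 \right)}} = \frac{271939 - 71635}{233262 + 3} = \frac{200304}{233265} = 200304 \cdot \frac{1}{233265} = \frac{66768}{77755}$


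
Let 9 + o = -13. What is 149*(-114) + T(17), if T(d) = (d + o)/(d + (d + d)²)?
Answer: -19924583/1173 ≈ -16986.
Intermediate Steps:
o = -22 (o = -9 - 13 = -22)
T(d) = (-22 + d)/(d + 4*d²) (T(d) = (d - 22)/(d + (d + d)²) = (-22 + d)/(d + (2*d)²) = (-22 + d)/(d + 4*d²))
149*(-114) + T(17) = 149*(-114) + (-22 + 17)/(17*(1 + 4*17)) = -16986 + (1/17)*(-5)/(1 + 68) = -16986 + (1/17)*(-5)/69 = -16986 + (1/17)*(1/69)*(-5) = -16986 - 5/1173 = -19924583/1173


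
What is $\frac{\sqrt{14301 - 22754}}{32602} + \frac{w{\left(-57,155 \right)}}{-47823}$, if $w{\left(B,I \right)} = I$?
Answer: $- \frac{155}{47823} + \frac{i \sqrt{8453}}{32602} \approx -0.0032411 + 0.0028201 i$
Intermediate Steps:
$\frac{\sqrt{14301 - 22754}}{32602} + \frac{w{\left(-57,155 \right)}}{-47823} = \frac{\sqrt{14301 - 22754}}{32602} + \frac{155}{-47823} = \sqrt{-8453} \cdot \frac{1}{32602} + 155 \left(- \frac{1}{47823}\right) = i \sqrt{8453} \cdot \frac{1}{32602} - \frac{155}{47823} = \frac{i \sqrt{8453}}{32602} - \frac{155}{47823} = - \frac{155}{47823} + \frac{i \sqrt{8453}}{32602}$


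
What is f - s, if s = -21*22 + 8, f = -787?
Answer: -333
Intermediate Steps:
s = -454 (s = -462 + 8 = -454)
f - s = -787 - 1*(-454) = -787 + 454 = -333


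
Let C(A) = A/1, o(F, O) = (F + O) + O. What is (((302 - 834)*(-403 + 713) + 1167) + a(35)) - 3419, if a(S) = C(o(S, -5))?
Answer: -167147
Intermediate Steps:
o(F, O) = F + 2*O
C(A) = A (C(A) = A*1 = A)
a(S) = -10 + S (a(S) = S + 2*(-5) = S - 10 = -10 + S)
(((302 - 834)*(-403 + 713) + 1167) + a(35)) - 3419 = (((302 - 834)*(-403 + 713) + 1167) + (-10 + 35)) - 3419 = ((-532*310 + 1167) + 25) - 3419 = ((-164920 + 1167) + 25) - 3419 = (-163753 + 25) - 3419 = -163728 - 3419 = -167147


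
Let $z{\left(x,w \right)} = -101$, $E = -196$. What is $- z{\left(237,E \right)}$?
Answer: $101$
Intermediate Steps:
$- z{\left(237,E \right)} = \left(-1\right) \left(-101\right) = 101$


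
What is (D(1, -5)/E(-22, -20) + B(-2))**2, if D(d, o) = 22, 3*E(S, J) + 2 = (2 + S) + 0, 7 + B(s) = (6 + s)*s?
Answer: 324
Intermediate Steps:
B(s) = -7 + s*(6 + s) (B(s) = -7 + (6 + s)*s = -7 + s*(6 + s))
E(S, J) = S/3 (E(S, J) = -2/3 + ((2 + S) + 0)/3 = -2/3 + (2 + S)/3 = -2/3 + (2/3 + S/3) = S/3)
(D(1, -5)/E(-22, -20) + B(-2))**2 = (22/(((1/3)*(-22))) + (-7 + (-2)**2 + 6*(-2)))**2 = (22/(-22/3) + (-7 + 4 - 12))**2 = (22*(-3/22) - 15)**2 = (-3 - 15)**2 = (-18)**2 = 324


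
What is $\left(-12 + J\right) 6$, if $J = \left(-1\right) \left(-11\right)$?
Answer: $-6$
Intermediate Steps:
$J = 11$
$\left(-12 + J\right) 6 = \left(-12 + 11\right) 6 = \left(-1\right) 6 = -6$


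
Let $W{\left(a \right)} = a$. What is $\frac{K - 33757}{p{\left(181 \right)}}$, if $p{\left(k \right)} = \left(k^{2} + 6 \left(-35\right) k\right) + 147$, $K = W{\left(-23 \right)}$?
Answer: $\frac{16890}{2551} \approx 6.6209$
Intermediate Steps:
$K = -23$
$p{\left(k \right)} = 147 + k^{2} - 210 k$ ($p{\left(k \right)} = \left(k^{2} - 210 k\right) + 147 = 147 + k^{2} - 210 k$)
$\frac{K - 33757}{p{\left(181 \right)}} = \frac{-23 - 33757}{147 + 181^{2} - 38010} = \frac{-23 - 33757}{147 + 32761 - 38010} = - \frac{33780}{-5102} = \left(-33780\right) \left(- \frac{1}{5102}\right) = \frac{16890}{2551}$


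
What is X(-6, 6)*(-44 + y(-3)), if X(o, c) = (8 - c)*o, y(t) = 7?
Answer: 444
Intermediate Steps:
X(o, c) = o*(8 - c)
X(-6, 6)*(-44 + y(-3)) = (-6*(8 - 1*6))*(-44 + 7) = -6*(8 - 6)*(-37) = -6*2*(-37) = -12*(-37) = 444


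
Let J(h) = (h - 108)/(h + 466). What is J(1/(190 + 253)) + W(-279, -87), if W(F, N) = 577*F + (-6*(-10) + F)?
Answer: -33278427521/206439 ≈ -1.6120e+5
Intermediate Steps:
W(F, N) = 60 + 578*F (W(F, N) = 577*F + (60 + F) = 60 + 578*F)
J(h) = (-108 + h)/(466 + h)
J(1/(190 + 253)) + W(-279, -87) = (-108 + 1/(190 + 253))/(466 + 1/(190 + 253)) + (60 + 578*(-279)) = (-108 + 1/443)/(466 + 1/443) + (60 - 161262) = (-108 + 1/443)/(466 + 1/443) - 161202 = -47843/443/(206439/443) - 161202 = (443/206439)*(-47843/443) - 161202 = -47843/206439 - 161202 = -33278427521/206439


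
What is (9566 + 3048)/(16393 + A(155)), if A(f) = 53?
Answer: 6307/8223 ≈ 0.76700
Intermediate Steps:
(9566 + 3048)/(16393 + A(155)) = (9566 + 3048)/(16393 + 53) = 12614/16446 = 12614*(1/16446) = 6307/8223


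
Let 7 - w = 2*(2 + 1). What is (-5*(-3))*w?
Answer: 15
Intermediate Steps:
w = 1 (w = 7 - 2*(2 + 1) = 7 - 2*3 = 7 - 1*6 = 7 - 6 = 1)
(-5*(-3))*w = -5*(-3)*1 = 15*1 = 15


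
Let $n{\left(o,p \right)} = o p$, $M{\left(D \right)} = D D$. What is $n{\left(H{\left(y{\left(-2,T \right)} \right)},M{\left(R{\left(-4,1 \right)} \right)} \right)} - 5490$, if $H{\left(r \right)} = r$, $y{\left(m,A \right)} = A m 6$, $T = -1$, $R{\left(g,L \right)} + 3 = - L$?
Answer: $-5298$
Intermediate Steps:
$R{\left(g,L \right)} = -3 - L$
$y{\left(m,A \right)} = 6 A m$
$M{\left(D \right)} = D^{2}$
$n{\left(H{\left(y{\left(-2,T \right)} \right)},M{\left(R{\left(-4,1 \right)} \right)} \right)} - 5490 = 6 \left(-1\right) \left(-2\right) \left(-3 - 1\right)^{2} - 5490 = 12 \left(-3 - 1\right)^{2} - 5490 = 12 \left(-4\right)^{2} - 5490 = 12 \cdot 16 - 5490 = 192 - 5490 = -5298$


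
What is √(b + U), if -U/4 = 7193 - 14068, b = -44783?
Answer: I*√17283 ≈ 131.46*I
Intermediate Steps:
U = 27500 (U = -4*(7193 - 14068) = -4*(-6875) = 27500)
√(b + U) = √(-44783 + 27500) = √(-17283) = I*√17283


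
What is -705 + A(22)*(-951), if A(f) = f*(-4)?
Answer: 82983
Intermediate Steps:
A(f) = -4*f
-705 + A(22)*(-951) = -705 - 4*22*(-951) = -705 - 88*(-951) = -705 + 83688 = 82983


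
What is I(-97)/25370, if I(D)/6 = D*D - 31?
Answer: 28134/12685 ≈ 2.2179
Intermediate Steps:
I(D) = -186 + 6*D**2 (I(D) = 6*(D*D - 31) = 6*(D**2 - 31) = 6*(-31 + D**2) = -186 + 6*D**2)
I(-97)/25370 = (-186 + 6*(-97)**2)/25370 = (-186 + 6*9409)*(1/25370) = (-186 + 56454)*(1/25370) = 56268*(1/25370) = 28134/12685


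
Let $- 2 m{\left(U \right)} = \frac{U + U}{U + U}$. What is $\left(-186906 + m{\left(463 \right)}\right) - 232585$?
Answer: $- \frac{838983}{2} \approx -4.1949 \cdot 10^{5}$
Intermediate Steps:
$m{\left(U \right)} = - \frac{1}{2}$ ($m{\left(U \right)} = - \frac{\left(U + U\right) \frac{1}{U + U}}{2} = - \frac{2 U \frac{1}{2 U}}{2} = \left(- \frac{1}{2}\right) 1 = - \frac{1}{2}$)
$\left(-186906 + m{\left(463 \right)}\right) - 232585 = \left(-186906 - \frac{1}{2}\right) - 232585 = - \frac{373813}{2} - 232585 = - \frac{838983}{2}$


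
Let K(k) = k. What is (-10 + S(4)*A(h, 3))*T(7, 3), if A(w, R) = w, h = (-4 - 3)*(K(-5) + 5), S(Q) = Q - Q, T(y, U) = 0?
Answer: 0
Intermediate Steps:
S(Q) = 0
h = 0 (h = (-4 - 3)*(-5 + 5) = -7*0 = 0)
(-10 + S(4)*A(h, 3))*T(7, 3) = (-10 + 0*0)*0 = (-10 + 0)*0 = -10*0 = 0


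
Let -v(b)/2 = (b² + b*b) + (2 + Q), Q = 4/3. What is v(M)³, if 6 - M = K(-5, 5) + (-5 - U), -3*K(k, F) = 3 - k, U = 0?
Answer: -312217698304/729 ≈ -4.2828e+8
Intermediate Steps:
K(k, F) = -1 + k/3 (K(k, F) = -(3 - k)/3 = -1 + k/3)
Q = 4/3 (Q = 4*(⅓) = 4/3 ≈ 1.3333)
M = 41/3 (M = 6 - ((-1 + (⅓)*(-5)) + (-5 - 1*0)) = 6 - ((-1 - 5/3) + (-5 + 0)) = 6 - (-8/3 - 5) = 6 - 1*(-23/3) = 6 + 23/3 = 41/3 ≈ 13.667)
v(b) = -20/3 - 4*b² (v(b) = -2*((b² + b*b) + (2 + 4/3)) = -2*((b² + b²) + 10/3) = -2*(2*b² + 10/3) = -2*(10/3 + 2*b²) = -20/3 - 4*b²)
v(M)³ = (-20/3 - 4*(41/3)²)³ = (-20/3 - 4*1681/9)³ = (-20/3 - 6724/9)³ = (-6784/9)³ = -312217698304/729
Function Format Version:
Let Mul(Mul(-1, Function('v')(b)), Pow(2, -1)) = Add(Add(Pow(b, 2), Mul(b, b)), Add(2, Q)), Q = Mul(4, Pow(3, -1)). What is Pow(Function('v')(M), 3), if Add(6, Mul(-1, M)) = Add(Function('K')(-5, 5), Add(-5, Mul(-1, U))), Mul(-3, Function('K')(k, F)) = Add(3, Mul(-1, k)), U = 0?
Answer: Rational(-312217698304, 729) ≈ -4.2828e+8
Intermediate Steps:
Function('K')(k, F) = Add(-1, Mul(Rational(1, 3), k)) (Function('K')(k, F) = Mul(Rational(-1, 3), Add(3, Mul(-1, k))) = Add(-1, Mul(Rational(1, 3), k)))
Q = Rational(4, 3) (Q = Mul(4, Rational(1, 3)) = Rational(4, 3) ≈ 1.3333)
M = Rational(41, 3) (M = Add(6, Mul(-1, Add(Add(-1, Mul(Rational(1, 3), -5)), Add(-5, Mul(-1, 0))))) = Add(6, Mul(-1, Add(Add(-1, Rational(-5, 3)), Add(-5, 0)))) = Add(6, Mul(-1, Add(Rational(-8, 3), -5))) = Add(6, Mul(-1, Rational(-23, 3))) = Add(6, Rational(23, 3)) = Rational(41, 3) ≈ 13.667)
Function('v')(b) = Add(Rational(-20, 3), Mul(-4, Pow(b, 2))) (Function('v')(b) = Mul(-2, Add(Add(Pow(b, 2), Mul(b, b)), Add(2, Rational(4, 3)))) = Mul(-2, Add(Add(Pow(b, 2), Pow(b, 2)), Rational(10, 3))) = Mul(-2, Add(Mul(2, Pow(b, 2)), Rational(10, 3))) = Mul(-2, Add(Rational(10, 3), Mul(2, Pow(b, 2)))) = Add(Rational(-20, 3), Mul(-4, Pow(b, 2))))
Pow(Function('v')(M), 3) = Pow(Add(Rational(-20, 3), Mul(-4, Pow(Rational(41, 3), 2))), 3) = Pow(Add(Rational(-20, 3), Mul(-4, Rational(1681, 9))), 3) = Pow(Add(Rational(-20, 3), Rational(-6724, 9)), 3) = Pow(Rational(-6784, 9), 3) = Rational(-312217698304, 729)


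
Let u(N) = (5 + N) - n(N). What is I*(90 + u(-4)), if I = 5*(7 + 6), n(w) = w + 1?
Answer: 6110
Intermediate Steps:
n(w) = 1 + w
u(N) = 4 (u(N) = (5 + N) - (1 + N) = (5 + N) + (-1 - N) = 4)
I = 65 (I = 5*13 = 65)
I*(90 + u(-4)) = 65*(90 + 4) = 65*94 = 6110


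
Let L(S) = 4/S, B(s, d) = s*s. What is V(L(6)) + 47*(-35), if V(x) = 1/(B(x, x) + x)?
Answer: -16441/10 ≈ -1644.1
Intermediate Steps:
B(s, d) = s**2
V(x) = 1/(x + x**2) (V(x) = 1/(x**2 + x) = 1/(x + x**2))
V(L(6)) + 47*(-35) = 1/(((4/6))*(1 + 4/6)) + 47*(-35) = 1/(((4*(1/6)))*(1 + 4*(1/6))) - 1645 = 1/((2/3)*(1 + 2/3)) - 1645 = 3/(2*(5/3)) - 1645 = (3/2)*(3/5) - 1645 = 9/10 - 1645 = -16441/10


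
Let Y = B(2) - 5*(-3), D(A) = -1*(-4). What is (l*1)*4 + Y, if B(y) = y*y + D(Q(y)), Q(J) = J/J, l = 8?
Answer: 55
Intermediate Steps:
Q(J) = 1
D(A) = 4
B(y) = 4 + y² (B(y) = y*y + 4 = y² + 4 = 4 + y²)
Y = 23 (Y = (4 + 2²) - 5*(-3) = (4 + 4) + 15 = 8 + 15 = 23)
(l*1)*4 + Y = (8*1)*4 + 23 = 8*4 + 23 = 32 + 23 = 55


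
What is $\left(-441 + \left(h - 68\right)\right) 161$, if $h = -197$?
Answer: $-113666$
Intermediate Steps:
$\left(-441 + \left(h - 68\right)\right) 161 = \left(-441 - 265\right) 161 = \left(-706\right) 161 = -113666$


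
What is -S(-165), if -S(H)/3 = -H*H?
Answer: -81675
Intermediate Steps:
S(H) = 3*H² (S(H) = -(-3)*H*H = -(-3)*H² = 3*H²)
-S(-165) = -3*(-165)² = -3*27225 = -1*81675 = -81675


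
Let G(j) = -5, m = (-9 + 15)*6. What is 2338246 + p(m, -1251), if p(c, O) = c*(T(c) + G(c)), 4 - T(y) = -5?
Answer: 2338390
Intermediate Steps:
m = 36 (m = 6*6 = 36)
T(y) = 9 (T(y) = 4 - 1*(-5) = 4 + 5 = 9)
p(c, O) = 4*c (p(c, O) = c*(9 - 5) = c*4 = 4*c)
2338246 + p(m, -1251) = 2338246 + 4*36 = 2338246 + 144 = 2338390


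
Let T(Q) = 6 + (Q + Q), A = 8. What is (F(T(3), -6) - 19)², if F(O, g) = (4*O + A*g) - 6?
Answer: 625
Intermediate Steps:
T(Q) = 6 + 2*Q
F(O, g) = -6 + 4*O + 8*g (F(O, g) = (4*O + 8*g) - 6 = -6 + 4*O + 8*g)
(F(T(3), -6) - 19)² = ((-6 + 4*(6 + 2*3) + 8*(-6)) - 19)² = ((-6 + 4*(6 + 6) - 48) - 19)² = ((-6 + 4*12 - 48) - 19)² = ((-6 + 48 - 48) - 19)² = (-6 - 19)² = (-25)² = 625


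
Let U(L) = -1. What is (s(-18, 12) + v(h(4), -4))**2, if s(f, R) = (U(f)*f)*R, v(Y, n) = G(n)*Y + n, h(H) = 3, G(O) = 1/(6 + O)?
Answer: 182329/4 ≈ 45582.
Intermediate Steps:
v(Y, n) = n + Y/(6 + n) (v(Y, n) = Y/(6 + n) + n = n + Y/(6 + n))
s(f, R) = -R*f (s(f, R) = (-f)*R = -R*f)
(s(-18, 12) + v(h(4), -4))**2 = (-1*12*(-18) + (3 - 4*(6 - 4))/(6 - 4))**2 = (216 + (3 - 4*2)/2)**2 = (216 + (3 - 8)/2)**2 = (216 + (1/2)*(-5))**2 = (216 - 5/2)**2 = (427/2)**2 = 182329/4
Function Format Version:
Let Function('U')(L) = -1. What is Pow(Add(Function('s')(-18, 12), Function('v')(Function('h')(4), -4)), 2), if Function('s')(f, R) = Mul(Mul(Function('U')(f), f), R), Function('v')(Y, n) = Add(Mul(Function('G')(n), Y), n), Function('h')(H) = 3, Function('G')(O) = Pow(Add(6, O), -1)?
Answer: Rational(182329, 4) ≈ 45582.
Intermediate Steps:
Function('v')(Y, n) = Add(n, Mul(Y, Pow(Add(6, n), -1))) (Function('v')(Y, n) = Add(Mul(Pow(Add(6, n), -1), Y), n) = Add(Mul(Y, Pow(Add(6, n), -1)), n) = Add(n, Mul(Y, Pow(Add(6, n), -1))))
Function('s')(f, R) = Mul(-1, R, f) (Function('s')(f, R) = Mul(Mul(-1, f), R) = Mul(-1, R, f))
Pow(Add(Function('s')(-18, 12), Function('v')(Function('h')(4), -4)), 2) = Pow(Add(Mul(-1, 12, -18), Mul(Pow(Add(6, -4), -1), Add(3, Mul(-4, Add(6, -4))))), 2) = Pow(Add(216, Mul(Pow(2, -1), Add(3, Mul(-4, 2)))), 2) = Pow(Add(216, Mul(Rational(1, 2), Add(3, -8))), 2) = Pow(Add(216, Mul(Rational(1, 2), -5)), 2) = Pow(Add(216, Rational(-5, 2)), 2) = Pow(Rational(427, 2), 2) = Rational(182329, 4)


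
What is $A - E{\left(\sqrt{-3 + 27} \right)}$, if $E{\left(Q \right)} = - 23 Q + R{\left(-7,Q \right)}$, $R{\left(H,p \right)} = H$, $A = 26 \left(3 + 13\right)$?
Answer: $423 + 46 \sqrt{6} \approx 535.68$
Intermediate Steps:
$A = 416$ ($A = 26 \cdot 16 = 416$)
$E{\left(Q \right)} = -7 - 23 Q$ ($E{\left(Q \right)} = - 23 Q - 7 = -7 - 23 Q$)
$A - E{\left(\sqrt{-3 + 27} \right)} = 416 - \left(-7 - 23 \sqrt{-3 + 27}\right) = 416 - \left(-7 - 23 \sqrt{24}\right) = 416 - \left(-7 - 23 \cdot 2 \sqrt{6}\right) = 416 - \left(-7 - 46 \sqrt{6}\right) = 416 + \left(7 + 46 \sqrt{6}\right) = 423 + 46 \sqrt{6}$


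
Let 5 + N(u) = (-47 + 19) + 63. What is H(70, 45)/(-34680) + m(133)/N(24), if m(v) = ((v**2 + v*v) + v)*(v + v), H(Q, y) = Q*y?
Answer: 1819914551/5780 ≈ 3.1486e+5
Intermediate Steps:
N(u) = 30 (N(u) = -5 + ((-47 + 19) + 63) = -5 + (-28 + 63) = -5 + 35 = 30)
m(v) = 2*v*(v + 2*v**2) (m(v) = ((v**2 + v**2) + v)*(2*v) = (2*v**2 + v)*(2*v) = (v + 2*v**2)*(2*v) = 2*v*(v + 2*v**2))
H(70, 45)/(-34680) + m(133)/N(24) = (70*45)/(-34680) + (133**2*(2 + 4*133))/30 = 3150*(-1/34680) + (17689*(2 + 532))*(1/30) = -105/1156 + (17689*534)*(1/30) = -105/1156 + 9445926*(1/30) = -105/1156 + 1574321/5 = 1819914551/5780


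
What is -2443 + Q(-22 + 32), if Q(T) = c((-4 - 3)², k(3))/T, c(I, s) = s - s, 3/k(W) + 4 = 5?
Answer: -2443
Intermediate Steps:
k(W) = 3 (k(W) = 3/(-4 + 5) = 3/1 = 3*1 = 3)
c(I, s) = 0
Q(T) = 0 (Q(T) = 0/T = 0)
-2443 + Q(-22 + 32) = -2443 + 0 = -2443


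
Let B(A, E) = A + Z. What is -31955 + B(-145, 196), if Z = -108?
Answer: -32208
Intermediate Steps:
B(A, E) = -108 + A (B(A, E) = A - 108 = -108 + A)
-31955 + B(-145, 196) = -31955 + (-108 - 145) = -31955 - 253 = -32208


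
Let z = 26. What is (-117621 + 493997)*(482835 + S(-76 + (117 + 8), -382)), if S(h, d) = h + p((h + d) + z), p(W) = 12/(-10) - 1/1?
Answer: 908725601784/5 ≈ 1.8175e+11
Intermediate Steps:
p(W) = -11/5 (p(W) = 12*(-⅒) - 1*1 = -6/5 - 1 = -11/5)
S(h, d) = -11/5 + h (S(h, d) = h - 11/5 = -11/5 + h)
(-117621 + 493997)*(482835 + S(-76 + (117 + 8), -382)) = (-117621 + 493997)*(482835 + (-11/5 + (-76 + (117 + 8)))) = 376376*(482835 + (-11/5 + (-76 + 125))) = 376376*(482835 + (-11/5 + 49)) = 376376*(482835 + 234/5) = 376376*(2414409/5) = 908725601784/5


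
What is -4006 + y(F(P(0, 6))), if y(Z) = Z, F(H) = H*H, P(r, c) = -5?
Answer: -3981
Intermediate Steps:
F(H) = H**2
-4006 + y(F(P(0, 6))) = -4006 + (-5)**2 = -4006 + 25 = -3981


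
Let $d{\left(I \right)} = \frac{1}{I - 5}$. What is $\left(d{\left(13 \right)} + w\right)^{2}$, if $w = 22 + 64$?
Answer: $\frac{474721}{64} \approx 7417.5$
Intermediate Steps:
$d{\left(I \right)} = \frac{1}{-5 + I}$
$w = 86$
$\left(d{\left(13 \right)} + w\right)^{2} = \left(\frac{1}{-5 + 13} + 86\right)^{2} = \left(\frac{1}{8} + 86\right)^{2} = \left(\frac{689}{8}\right)^{2} = \frac{474721}{64}$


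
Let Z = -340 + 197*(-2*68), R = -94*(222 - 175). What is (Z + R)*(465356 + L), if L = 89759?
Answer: -17513878250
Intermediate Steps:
R = -4418 (R = -94*47 = -4418)
Z = -27132 (Z = -340 + 197*(-136) = -340 - 26792 = -27132)
(Z + R)*(465356 + L) = (-27132 - 4418)*(465356 + 89759) = -31550*555115 = -17513878250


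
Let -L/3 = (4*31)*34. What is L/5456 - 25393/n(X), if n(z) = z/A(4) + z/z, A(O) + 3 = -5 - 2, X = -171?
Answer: -5595691/3982 ≈ -1405.2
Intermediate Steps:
A(O) = -10 (A(O) = -3 + (-5 - 2) = -3 - 7 = -10)
L = -12648 (L = -3*4*31*34 = -372*34 = -3*4216 = -12648)
n(z) = 1 - z/10 (n(z) = z/(-10) + z/z = z*(-1/10) + 1 = -z/10 + 1 = 1 - z/10)
L/5456 - 25393/n(X) = -12648/5456 - 25393/(1 - 1/10*(-171)) = -12648*1/5456 - 25393/(1 + 171/10) = -51/22 - 25393/181/10 = -51/22 - 25393*10/181 = -51/22 - 253930/181 = -5595691/3982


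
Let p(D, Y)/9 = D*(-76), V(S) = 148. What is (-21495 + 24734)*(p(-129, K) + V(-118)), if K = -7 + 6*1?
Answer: 286275776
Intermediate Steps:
K = -1 (K = -7 + 6 = -1)
p(D, Y) = -684*D (p(D, Y) = 9*(D*(-76)) = 9*(-76*D) = -684*D)
(-21495 + 24734)*(p(-129, K) + V(-118)) = (-21495 + 24734)*(-684*(-129) + 148) = 3239*(88236 + 148) = 3239*88384 = 286275776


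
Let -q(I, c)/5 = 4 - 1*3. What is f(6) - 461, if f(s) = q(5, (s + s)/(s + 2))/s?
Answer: -2771/6 ≈ -461.83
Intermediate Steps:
q(I, c) = -5 (q(I, c) = -5*(4 - 1*3) = -5*(4 - 3) = -5*1 = -5)
f(s) = -5/s
f(6) - 461 = -5/6 - 461 = -2771/6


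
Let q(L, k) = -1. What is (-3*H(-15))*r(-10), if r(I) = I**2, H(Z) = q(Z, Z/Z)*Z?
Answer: -4500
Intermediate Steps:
H(Z) = -Z
(-3*H(-15))*r(-10) = -(-3)*(-15)*(-10)**2 = -3*15*100 = -45*100 = -4500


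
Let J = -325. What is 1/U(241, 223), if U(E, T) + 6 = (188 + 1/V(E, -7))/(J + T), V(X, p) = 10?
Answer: -340/2667 ≈ -0.12748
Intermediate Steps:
U(E, T) = -6 + 1881/(10*(-325 + T)) (U(E, T) = -6 + (188 + 1/10)/(-325 + T) = -6 + (188 + ⅒)/(-325 + T) = -6 + 1881/(10*(-325 + T)))
1/U(241, 223) = 1/(3*(7127 - 20*223)/(10*(-325 + 223))) = 1/((3/10)*(7127 - 4460)/(-102)) = 1/((3/10)*(-1/102)*2667) = 1/(-2667/340) = -340/2667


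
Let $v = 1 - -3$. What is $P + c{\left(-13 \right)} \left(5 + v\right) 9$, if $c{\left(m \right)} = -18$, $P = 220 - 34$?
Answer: $-1272$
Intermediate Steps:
$v = 4$ ($v = 1 + 3 = 4$)
$P = 186$
$P + c{\left(-13 \right)} \left(5 + v\right) 9 = 186 - 18 \left(5 + 4\right) 9 = 186 - 18 \cdot 9 \cdot 9 = 186 - 1458 = -1272$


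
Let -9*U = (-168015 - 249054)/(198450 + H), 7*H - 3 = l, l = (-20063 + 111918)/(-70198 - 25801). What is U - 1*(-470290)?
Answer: 3300873264057647/7018800368 ≈ 4.7029e+5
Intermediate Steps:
l = -91855/95999 (l = 91855/(-95999) = 91855*(-1/95999) = -91855/95999 ≈ -0.95683)
H = 196142/671993 (H = 3/7 + (1/7)*(-91855/95999) = 3/7 - 91855/671993 = 196142/671993 ≈ 0.29188)
U = 1638990927/7018800368 (U = -(-168015 - 249054)/(9*(198450 + 196142/671993)) = -(-46341)/133357206992/671993 = -(-46341)*671993/133357206992 = -1/9*(-14750918343/7018800368) = 1638990927/7018800368 ≈ 0.23351)
U - 1*(-470290) = 1638990927/7018800368 - 1*(-470290) = 1638990927/7018800368 + 470290 = 3300873264057647/7018800368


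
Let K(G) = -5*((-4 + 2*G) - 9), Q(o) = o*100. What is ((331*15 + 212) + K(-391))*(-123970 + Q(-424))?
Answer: -1522618240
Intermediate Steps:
Q(o) = 100*o
K(G) = 65 - 10*G (K(G) = -5*(-13 + 2*G) = 65 - 10*G)
((331*15 + 212) + K(-391))*(-123970 + Q(-424)) = ((331*15 + 212) + (65 - 10*(-391)))*(-123970 + 100*(-424)) = ((4965 + 212) + (65 + 3910))*(-123970 - 42400) = (5177 + 3975)*(-166370) = 9152*(-166370) = -1522618240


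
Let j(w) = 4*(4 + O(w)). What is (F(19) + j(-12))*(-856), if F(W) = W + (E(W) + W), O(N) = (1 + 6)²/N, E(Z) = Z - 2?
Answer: -140384/3 ≈ -46795.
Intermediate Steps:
E(Z) = -2 + Z
O(N) = 49/N (O(N) = 7²/N = 49/N)
F(W) = -2 + 3*W (F(W) = W + ((-2 + W) + W) = W + (-2 + 2*W) = -2 + 3*W)
j(w) = 16 + 196/w (j(w) = 4*(4 + 49/w) = 16 + 196/w)
(F(19) + j(-12))*(-856) = ((-2 + 3*19) + (16 + 196/(-12)))*(-856) = ((-2 + 57) + (16 + 196*(-1/12)))*(-856) = (55 + (16 - 49/3))*(-856) = (55 - ⅓)*(-856) = (164/3)*(-856) = -140384/3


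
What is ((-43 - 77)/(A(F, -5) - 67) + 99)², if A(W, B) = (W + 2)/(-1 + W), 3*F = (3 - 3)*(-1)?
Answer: 5368489/529 ≈ 10148.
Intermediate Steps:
F = 0 (F = ((3 - 3)*(-1))/3 = (0*(-1))/3 = (⅓)*0 = 0)
A(W, B) = (2 + W)/(-1 + W)
((-43 - 77)/(A(F, -5) - 67) + 99)² = ((-43 - 77)/((2 + 0)/(-1 + 0) - 67) + 99)² = (-120/(2/(-1) - 67) + 99)² = (-120/(-1*2 - 67) + 99)² = (-120/(-2 - 67) + 99)² = (-120/(-69) + 99)² = (-120*(-1/69) + 99)² = (40/23 + 99)² = (2317/23)² = 5368489/529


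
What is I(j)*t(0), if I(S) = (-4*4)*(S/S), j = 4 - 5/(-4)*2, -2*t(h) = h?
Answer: 0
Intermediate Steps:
t(h) = -h/2
j = 13/2 (j = 4 - 5*(-¼)*2 = 4 + (5/4)*2 = 4 + 5/2 = 13/2 ≈ 6.5000)
I(S) = -16 (I(S) = -16*1 = -16)
I(j)*t(0) = -(-8)*0 = -16*0 = 0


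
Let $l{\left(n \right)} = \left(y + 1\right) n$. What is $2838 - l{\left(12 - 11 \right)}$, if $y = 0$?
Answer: $2837$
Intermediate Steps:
$l{\left(n \right)} = n$ ($l{\left(n \right)} = \left(0 + 1\right) n = 1 n = n$)
$2838 - l{\left(12 - 11 \right)} = 2838 - \left(12 - 11\right) = 2838 - 1 = 2837$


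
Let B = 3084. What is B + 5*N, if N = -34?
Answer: 2914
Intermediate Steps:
B + 5*N = 3084 + 5*(-34) = 3084 - 170 = 2914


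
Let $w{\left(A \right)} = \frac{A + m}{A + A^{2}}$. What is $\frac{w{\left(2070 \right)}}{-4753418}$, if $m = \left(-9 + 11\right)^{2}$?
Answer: $- \frac{1037}{10188880181730} \approx -1.0178 \cdot 10^{-10}$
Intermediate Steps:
$m = 4$ ($m = 2^{2} = 4$)
$w{\left(A \right)} = \frac{4 + A}{A + A^{2}}$ ($w{\left(A \right)} = \frac{A + 4}{A + A^{2}} = \frac{4 + A}{A + A^{2}}$)
$\frac{w{\left(2070 \right)}}{-4753418} = \frac{\frac{1}{2070} \frac{1}{1 + 2070} \left(4 + 2070\right)}{-4753418} = \frac{1}{2070} \cdot \frac{1}{2071} \cdot 2074 \left(- \frac{1}{4753418}\right) = \frac{1037}{2143485} \left(- \frac{1}{4753418}\right) = - \frac{1037}{10188880181730}$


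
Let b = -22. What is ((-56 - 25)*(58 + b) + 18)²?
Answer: 8398404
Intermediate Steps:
((-56 - 25)*(58 + b) + 18)² = ((-56 - 25)*(58 - 22) + 18)² = (-81*36 + 18)² = (-2916 + 18)² = (-2898)² = 8398404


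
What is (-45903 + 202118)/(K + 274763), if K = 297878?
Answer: 156215/572641 ≈ 0.27280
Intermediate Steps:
(-45903 + 202118)/(K + 274763) = (-45903 + 202118)/(297878 + 274763) = 156215/572641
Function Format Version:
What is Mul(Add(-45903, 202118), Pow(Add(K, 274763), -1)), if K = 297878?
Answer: Rational(156215, 572641) ≈ 0.27280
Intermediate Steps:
Mul(Add(-45903, 202118), Pow(Add(K, 274763), -1)) = Mul(Add(-45903, 202118), Pow(Add(297878, 274763), -1)) = Mul(156215, Pow(572641, -1)) = Mul(156215, Rational(1, 572641)) = Rational(156215, 572641)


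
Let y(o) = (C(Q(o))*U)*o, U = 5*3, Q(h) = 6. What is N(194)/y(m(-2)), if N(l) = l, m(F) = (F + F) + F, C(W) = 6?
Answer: -97/270 ≈ -0.35926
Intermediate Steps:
U = 15
m(F) = 3*F (m(F) = 2*F + F = 3*F)
y(o) = 90*o (y(o) = (6*15)*o = 90*o)
N(194)/y(m(-2)) = 194/((90*(3*(-2)))) = 194/((90*(-6))) = 194/(-540) = 194*(-1/540) = -97/270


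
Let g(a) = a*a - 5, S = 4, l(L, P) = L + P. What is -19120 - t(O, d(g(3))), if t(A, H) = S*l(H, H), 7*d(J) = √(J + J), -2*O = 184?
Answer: -19120 - 16*√2/7 ≈ -19123.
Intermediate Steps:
O = -92 (O = -½*184 = -92)
g(a) = -5 + a² (g(a) = a² - 5 = -5 + a²)
d(J) = √2*√J/7 (d(J) = √(J + J)/7 = √(2*J)/7 = (√2*√J)/7 = √2*√J/7)
t(A, H) = 8*H (t(A, H) = 4*(H + H) = 4*(2*H) = 8*H)
-19120 - t(O, d(g(3))) = -19120 - 8*√2*√(-5 + 3²)/7 = -19120 - 8*√2*√(-5 + 9)/7 = -19120 - 8*√2*√4/7 = -19120 - 8*(⅐)*√2*2 = -19120 - 8*2*√2/7 = -19120 - 16*√2/7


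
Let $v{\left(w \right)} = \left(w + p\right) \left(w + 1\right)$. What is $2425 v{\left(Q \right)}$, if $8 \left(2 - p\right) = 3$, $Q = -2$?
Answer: $\frac{7275}{8} \approx 909.38$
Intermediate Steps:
$p = \frac{13}{8}$ ($p = 2 - \frac{3}{8} = \frac{13}{8} \approx 1.625$)
$v{\left(w \right)} = \left(1 + w\right) \left(\frac{13}{8} + w\right)$ ($v{\left(w \right)} = \left(w + \frac{13}{8}\right) \left(w + 1\right) = \left(\frac{13}{8} + w\right) \left(1 + w\right) = \left(1 + w\right) \left(\frac{13}{8} + w\right)$)
$2425 v{\left(Q \right)} = 2425 \left(\frac{13}{8} + \left(-2\right)^{2} + \frac{21}{8} \left(-2\right)\right) = 2425 \left(\frac{13}{8} + 4 - \frac{21}{4}\right) = 2425 \cdot \frac{3}{8} = \frac{7275}{8}$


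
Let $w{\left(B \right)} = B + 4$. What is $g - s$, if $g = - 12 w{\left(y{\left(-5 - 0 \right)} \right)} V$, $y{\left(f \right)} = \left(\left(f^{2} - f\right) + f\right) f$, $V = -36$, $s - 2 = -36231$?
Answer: $-16043$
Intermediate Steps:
$s = -36229$ ($s = 2 - 36231 = -36229$)
$y{\left(f \right)} = f^{3}$ ($y{\left(f \right)} = f^{2} f = f^{3}$)
$w{\left(B \right)} = 4 + B$
$g = -52272$ ($g = - 12 \left(4 + \left(-5 - 0\right)^{3}\right) \left(-36\right) = - 12 \left(4 + \left(-5 + 0\right)^{3}\right) \left(-36\right) = - 12 \left(4 + \left(-5\right)^{3}\right) \left(-36\right) = - 12 \left(4 - 125\right) \left(-36\right) = \left(-12\right) \left(-121\right) \left(-36\right) = 1452 \left(-36\right) = -52272$)
$g - s = -52272 - -36229 = -52272 + 36229 = -16043$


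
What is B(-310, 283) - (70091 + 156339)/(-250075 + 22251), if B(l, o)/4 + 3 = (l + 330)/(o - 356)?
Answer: -100635177/8315576 ≈ -12.102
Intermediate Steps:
B(l, o) = -12 + 4*(330 + l)/(-356 + o) (B(l, o) = -12 + 4*((l + 330)/(o - 356)) = -12 + 4*((330 + l)/(-356 + o)) = -12 + 4*(330 + l)/(-356 + o))
B(-310, 283) - (70091 + 156339)/(-250075 + 22251) = 4*(1398 - 310 - 3*283)/(-356 + 283) - (70091 + 156339)/(-250075 + 22251) = 4*(1398 - 310 - 849)/(-73) - 226430/(-227824) = 4*(-1/73)*239 - 226430*(-1)/227824 = -956/73 - 1*(-113215/113912) = -956/73 + 113215/113912 = -100635177/8315576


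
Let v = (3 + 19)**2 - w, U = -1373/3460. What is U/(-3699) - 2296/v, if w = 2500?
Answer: 3644372/3199635 ≈ 1.1390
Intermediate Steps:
U = -1373/3460 (U = -1373*1/3460 = -1373/3460 ≈ -0.39682)
v = -2016 (v = (3 + 19)**2 - 1*2500 = 22**2 - 2500 = 484 - 2500 = -2016)
U/(-3699) - 2296/v = -1373/3460/(-3699) - 2296/(-2016) = -1373/3460*(-1/3699) - 2296*(-1/2016) = 1373/12798540 + 41/36 = 3644372/3199635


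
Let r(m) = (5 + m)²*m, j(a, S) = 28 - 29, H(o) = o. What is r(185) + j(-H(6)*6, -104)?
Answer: 6678499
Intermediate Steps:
j(a, S) = -1
r(m) = m*(5 + m)²
r(185) + j(-H(6)*6, -104) = 185*(5 + 185)² - 1 = 185*190² - 1 = 185*36100 - 1 = 6678500 - 1 = 6678499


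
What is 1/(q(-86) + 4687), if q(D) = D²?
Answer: 1/12083 ≈ 8.2761e-5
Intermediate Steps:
1/(q(-86) + 4687) = 1/((-86)² + 4687) = 1/(7396 + 4687) = 1/12083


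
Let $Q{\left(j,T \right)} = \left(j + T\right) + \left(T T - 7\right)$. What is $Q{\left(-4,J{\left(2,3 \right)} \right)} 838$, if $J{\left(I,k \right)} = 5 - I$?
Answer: $838$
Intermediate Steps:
$Q{\left(j,T \right)} = -7 + T + j + T^{2}$ ($Q{\left(j,T \right)} = \left(T + j\right) + \left(T^{2} - 7\right) = \left(T + j\right) + \left(-7 + T^{2}\right) = -7 + T + j + T^{2}$)
$Q{\left(-4,J{\left(2,3 \right)} \right)} 838 = \left(-7 + \left(5 - 2\right) - 4 + \left(5 - 2\right)^{2}\right) 838 = \left(-7 + 3 - 4 + 3^{2}\right) 838 = \left(-7 + 3 - 4 + 9\right) 838 = 1 \cdot 838 = 838$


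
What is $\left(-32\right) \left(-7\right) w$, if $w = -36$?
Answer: $-8064$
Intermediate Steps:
$\left(-32\right) \left(-7\right) w = \left(-32\right) \left(-7\right) \left(-36\right) = 224 \left(-36\right) = -8064$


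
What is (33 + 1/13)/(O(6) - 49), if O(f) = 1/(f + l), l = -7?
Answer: -43/65 ≈ -0.66154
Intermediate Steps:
O(f) = 1/(-7 + f) (O(f) = 1/(f - 7) = 1/(-7 + f))
(33 + 1/13)/(O(6) - 49) = (33 + 1/13)/(1/(-7 + 6) - 49) = (33 + 1/13)/(1/(-1) - 49) = 430/(13*(-1 - 49)) = (430/13)/(-50) = (430/13)*(-1/50) = -43/65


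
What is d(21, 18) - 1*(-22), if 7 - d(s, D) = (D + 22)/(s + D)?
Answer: 1091/39 ≈ 27.974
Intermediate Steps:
d(s, D) = 7 - (22 + D)/(D + s) (d(s, D) = 7 - (D + 22)/(s + D) = 7 - (22 + D)/(D + s))
d(21, 18) - 1*(-22) = (-22 + 6*18 + 7*21)/(18 + 21) - 1*(-22) = (-22 + 108 + 147)/39 + 22 = (1/39)*233 + 22 = 233/39 + 22 = 1091/39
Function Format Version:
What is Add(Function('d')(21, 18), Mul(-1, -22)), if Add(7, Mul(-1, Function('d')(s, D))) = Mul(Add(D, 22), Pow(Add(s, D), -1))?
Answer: Rational(1091, 39) ≈ 27.974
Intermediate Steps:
Function('d')(s, D) = Add(7, Mul(-1, Pow(Add(D, s), -1), Add(22, D))) (Function('d')(s, D) = Add(7, Mul(-1, Mul(Add(D, 22), Pow(Add(s, D), -1)))) = Add(7, Mul(-1, Mul(Add(22, D), Pow(Add(D, s), -1)))) = Add(7, Mul(-1, Mul(Pow(Add(D, s), -1), Add(22, D)))) = Add(7, Mul(-1, Pow(Add(D, s), -1), Add(22, D))))
Add(Function('d')(21, 18), Mul(-1, -22)) = Add(Mul(Pow(Add(18, 21), -1), Add(-22, Mul(6, 18), Mul(7, 21))), Mul(-1, -22)) = Add(Mul(Pow(39, -1), Add(-22, 108, 147)), 22) = Add(Mul(Rational(1, 39), 233), 22) = Add(Rational(233, 39), 22) = Rational(1091, 39)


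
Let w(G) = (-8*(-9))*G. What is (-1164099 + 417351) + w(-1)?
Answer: -746820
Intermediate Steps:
w(G) = 72*G
(-1164099 + 417351) + w(-1) = (-1164099 + 417351) + 72*(-1) = -746748 - 72 = -746820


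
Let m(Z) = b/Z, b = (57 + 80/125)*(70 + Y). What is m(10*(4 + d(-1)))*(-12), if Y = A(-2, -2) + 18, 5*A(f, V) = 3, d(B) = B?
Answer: -1276726/625 ≈ -2042.8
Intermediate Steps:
A(f, V) = 3/5 (A(f, V) = (1/5)*3 = 3/5)
Y = 93/5 (Y = 3/5 + 18 = 93/5 ≈ 18.600)
b = 638363/125 (b = (57 + 80/125)*(70 + 93/5) = (57 + 80*(1/125))*(443/5) = (57 + 16/25)*(443/5) = (1441/25)*(443/5) = 638363/125 ≈ 5106.9)
m(Z) = 638363/(125*Z)
m(10*(4 + d(-1)))*(-12) = (638363/(125*((10*(4 - 1)))))*(-12) = (638363/(125*((10*3))))*(-12) = ((638363/125)/30)*(-12) = ((638363/125)*(1/30))*(-12) = (638363/3750)*(-12) = -1276726/625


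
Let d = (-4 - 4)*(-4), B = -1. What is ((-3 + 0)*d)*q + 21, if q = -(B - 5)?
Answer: -555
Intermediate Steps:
q = 6 (q = -(-1 - 5) = -1*(-6) = 6)
d = 32 (d = -8*(-4) = 32)
((-3 + 0)*d)*q + 21 = ((-3 + 0)*32)*6 + 21 = -3*32*6 + 21 = -96*6 + 21 = -576 + 21 = -555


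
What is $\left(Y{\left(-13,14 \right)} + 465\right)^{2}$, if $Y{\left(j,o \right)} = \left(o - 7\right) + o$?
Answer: $236196$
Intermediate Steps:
$Y{\left(j,o \right)} = -7 + 2 o$ ($Y{\left(j,o \right)} = \left(-7 + o\right) + o = -7 + 2 o$)
$\left(Y{\left(-13,14 \right)} + 465\right)^{2} = \left(\left(-7 + 2 \cdot 14\right) + 465\right)^{2} = \left(\left(-7 + 28\right) + 465\right)^{2} = \left(21 + 465\right)^{2} = 486^{2} = 236196$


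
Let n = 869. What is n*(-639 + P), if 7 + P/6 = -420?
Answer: -2781669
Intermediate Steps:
P = -2562 (P = -42 + 6*(-420) = -42 - 2520 = -2562)
n*(-639 + P) = 869*(-639 - 2562) = 869*(-3201) = -2781669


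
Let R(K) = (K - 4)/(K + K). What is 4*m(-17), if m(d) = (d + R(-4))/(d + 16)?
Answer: 64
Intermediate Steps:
R(K) = (-4 + K)/(2*K) (R(K) = (-4 + K)/((2*K)) = (-4 + K)*(1/(2*K)) = (-4 + K)/(2*K))
m(d) = (1 + d)/(16 + d) (m(d) = (d + (½)*(-4 - 4)/(-4))/(d + 16) = (d + (½)*(-¼)*(-8))/(16 + d) = (d + 1)/(16 + d) = (1 + d)/(16 + d))
4*m(-17) = 4*((1 - 17)/(16 - 17)) = 4*(-16/(-1)) = 4*(-1*(-16)) = 4*16 = 64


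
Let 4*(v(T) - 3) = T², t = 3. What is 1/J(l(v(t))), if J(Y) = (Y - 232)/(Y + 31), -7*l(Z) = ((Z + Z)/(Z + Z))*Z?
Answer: -121/931 ≈ -0.12997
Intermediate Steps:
v(T) = 3 + T²/4
l(Z) = -Z/7 (l(Z) = -(Z + Z)/(Z + Z)*Z/7 = -(2*Z)/((2*Z))*Z/7 = -(2*Z)*(1/(2*Z))*Z/7 = -Z/7)
J(Y) = (-232 + Y)/(31 + Y)
1/J(l(v(t))) = 1/((-232 - (3 + (¼)*3²)/7)/(31 - (3 + (¼)*3²)/7)) = 1/((-232 - (3 + (¼)*9)/7)/(31 - (3 + (¼)*9)/7)) = 1/((-232 - (3 + 9/4)/7)/(31 - (3 + 9/4)/7)) = 1/((-232 - ⅐*21/4)/(31 - ⅐*21/4)) = 1/((-232 - ¾)/(31 - ¾)) = 1/(-931/4/(121/4)) = 1/((4/121)*(-931/4)) = 1/(-931/121) = -121/931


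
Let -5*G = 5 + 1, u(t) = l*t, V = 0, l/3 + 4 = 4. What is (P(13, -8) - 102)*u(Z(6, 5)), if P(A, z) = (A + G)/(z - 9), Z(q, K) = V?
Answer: 0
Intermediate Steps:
l = 0 (l = -12 + 3*4 = -12 + 12 = 0)
Z(q, K) = 0
u(t) = 0 (u(t) = 0*t = 0)
G = -6/5 (G = -(5 + 1)/5 = -⅕*6 = -6/5 ≈ -1.2000)
P(A, z) = (-6/5 + A)/(-9 + z) (P(A, z) = (A - 6/5)/(z - 9) = (-6/5 + A)/(-9 + z))
(P(13, -8) - 102)*u(Z(6, 5)) = ((-6/5 + 13)/(-9 - 8) - 102)*0 = ((59/5)/(-17) - 102)*0 = (-1/17*59/5 - 102)*0 = (-59/85 - 102)*0 = -8729/85*0 = 0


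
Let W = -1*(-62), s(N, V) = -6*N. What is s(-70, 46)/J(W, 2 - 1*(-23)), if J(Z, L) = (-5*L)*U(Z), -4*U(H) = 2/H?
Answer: 10416/25 ≈ 416.64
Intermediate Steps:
U(H) = -1/(2*H)
W = 62
J(Z, L) = 5*L/(2*Z) (J(Z, L) = (-5*L)*(-1/(2*Z)) = 5*L/(2*Z))
s(-70, 46)/J(W, 2 - 1*(-23)) = (-6*(-70))/(((5/2)*(2 - 1*(-23))/62)) = 420/(((5/2)*(2 + 23)*(1/62))) = 420/(((5/2)*25*(1/62))) = 420/(125/124) = 420*(124/125) = 10416/25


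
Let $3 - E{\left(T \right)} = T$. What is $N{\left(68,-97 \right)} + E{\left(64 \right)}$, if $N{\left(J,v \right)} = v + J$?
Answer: $-90$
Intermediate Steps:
$N{\left(J,v \right)} = J + v$
$E{\left(T \right)} = 3 - T$
$N{\left(68,-97 \right)} + E{\left(64 \right)} = \left(68 - 97\right) + \left(3 - 64\right) = -29 + \left(3 - 64\right) = -29 - 61 = -90$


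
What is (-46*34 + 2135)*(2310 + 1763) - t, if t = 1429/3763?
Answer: 8751543700/3763 ≈ 2.3257e+6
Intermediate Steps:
t = 1429/3763 (t = 1429*(1/3763) = 1429/3763 ≈ 0.37975)
(-46*34 + 2135)*(2310 + 1763) - t = (-46*34 + 2135)*(2310 + 1763) - 1*1429/3763 = (-1564 + 2135)*4073 - 1429/3763 = 571*4073 - 1429/3763 = 2325683 - 1429/3763 = 8751543700/3763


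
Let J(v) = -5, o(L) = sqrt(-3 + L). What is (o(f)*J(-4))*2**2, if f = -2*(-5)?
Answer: -20*sqrt(7) ≈ -52.915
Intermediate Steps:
f = 10
(o(f)*J(-4))*2**2 = (sqrt(-3 + 10)*(-5))*2**2 = (sqrt(7)*(-5))*4 = -5*sqrt(7)*4 = -20*sqrt(7)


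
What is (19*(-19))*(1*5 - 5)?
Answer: 0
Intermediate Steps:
(19*(-19))*(1*5 - 5) = -361*(5 - 5) = -361*0 = 0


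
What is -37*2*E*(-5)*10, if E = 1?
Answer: 3700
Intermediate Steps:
-37*2*E*(-5)*10 = -37*2*1*(-5)*10 = -74*(-5)*10 = -37*(-10)*10 = 370*10 = 3700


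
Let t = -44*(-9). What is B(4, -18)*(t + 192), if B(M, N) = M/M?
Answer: 588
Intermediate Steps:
B(M, N) = 1
t = 396
B(4, -18)*(t + 192) = 1*(396 + 192) = 1*588 = 588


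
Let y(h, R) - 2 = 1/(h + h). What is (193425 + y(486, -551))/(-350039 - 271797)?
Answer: -188011045/604424592 ≈ -0.31106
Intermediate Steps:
y(h, R) = 2 + 1/(2*h) (y(h, R) = 2 + 1/(h + h) = 2 + 1/(2*h))
(193425 + y(486, -551))/(-350039 - 271797) = (193425 + (2 + (½)/486))/(-350039 - 271797) = (193425 + (2 + (½)*(1/486)))/(-621836) = (193425 + (2 + 1/972))*(-1/621836) = (193425 + 1945/972)*(-1/621836) = (188011045/972)*(-1/621836) = -188011045/604424592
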